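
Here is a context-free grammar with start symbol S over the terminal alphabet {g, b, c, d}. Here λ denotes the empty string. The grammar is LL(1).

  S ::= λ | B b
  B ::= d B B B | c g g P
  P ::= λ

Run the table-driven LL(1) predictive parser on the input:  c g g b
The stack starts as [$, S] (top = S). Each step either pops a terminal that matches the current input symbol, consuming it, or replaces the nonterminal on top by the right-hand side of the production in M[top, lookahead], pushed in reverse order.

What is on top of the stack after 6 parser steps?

b

     Stack        Input      Action
  1  $ S          c g g b $  expand S ::= B b
  2  $ b B        c g g b $  expand B ::= c g g P
  3  $ b P g g c  c g g b $  match c
  4  $ b P g g    g g b $    match g
  5  $ b P g      g b $      match g
  6  $ b P        b $        expand P ::= λ
Stack after step 6: $ b (top = b).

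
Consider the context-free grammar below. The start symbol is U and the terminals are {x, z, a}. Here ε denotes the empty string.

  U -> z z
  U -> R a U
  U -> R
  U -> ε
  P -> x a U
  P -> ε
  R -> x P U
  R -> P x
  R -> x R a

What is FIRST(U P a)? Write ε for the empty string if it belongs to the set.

FIRST(P) = {ε, x}
FIRST(R) = {x}  (via P x)
FIRST(U) = {ε, x, z}  (via R a U, R)
FIRST(U P a): take FIRST of each symbol in turn, carrying on past any symbol whose FIRST contains ε; result {a, x, z}.

{a, x, z}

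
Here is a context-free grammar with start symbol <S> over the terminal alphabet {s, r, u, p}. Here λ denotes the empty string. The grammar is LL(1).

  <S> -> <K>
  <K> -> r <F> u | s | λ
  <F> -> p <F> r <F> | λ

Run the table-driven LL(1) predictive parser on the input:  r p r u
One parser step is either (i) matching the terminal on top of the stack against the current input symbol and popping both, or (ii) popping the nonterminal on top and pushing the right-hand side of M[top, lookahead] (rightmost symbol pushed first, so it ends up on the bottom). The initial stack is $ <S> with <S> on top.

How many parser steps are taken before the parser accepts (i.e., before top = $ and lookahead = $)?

9

     Stack            Input      Action
  1  $ <S>            r p r u $  expand <S> -> <K>
  2  $ <K>            r p r u $  expand <K> -> r <F> u
  3  $ u <F> r        r p r u $  match r
  4  $ u <F>          p r u $    expand <F> -> p <F> r <F>
  5  $ u <F> r <F> p  p r u $    match p
  6  $ u <F> r <F>    r u $      expand <F> -> λ
  7  $ u <F> r        r u $      match r
  8  $ u <F>          u $        expand <F> -> λ
  9  $ u              u $        match u
Accept reached after 9 steps.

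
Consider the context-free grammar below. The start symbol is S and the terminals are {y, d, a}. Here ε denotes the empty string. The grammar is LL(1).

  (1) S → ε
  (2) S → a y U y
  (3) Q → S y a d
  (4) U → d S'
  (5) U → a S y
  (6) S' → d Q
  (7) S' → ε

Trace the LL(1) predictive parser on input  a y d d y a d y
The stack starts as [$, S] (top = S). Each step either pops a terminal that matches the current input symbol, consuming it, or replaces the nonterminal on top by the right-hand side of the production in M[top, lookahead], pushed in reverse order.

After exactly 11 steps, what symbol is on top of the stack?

d

step 1: stack=$ S  input=a y d d y a d y $  — expand S → a y U y
step 2: stack=$ y U y a  input=a y d d y a d y $  — match a
step 3: stack=$ y U y  input=y d d y a d y $  — match y
step 4: stack=$ y U  input=d d y a d y $  — expand U → d S'
step 5: stack=$ y S' d  input=d d y a d y $  — match d
step 6: stack=$ y S'  input=d y a d y $  — expand S' → d Q
step 7: stack=$ y Q d  input=d y a d y $  — match d
step 8: stack=$ y Q  input=y a d y $  — expand Q → S y a d
step 9: stack=$ y d a y S  input=y a d y $  — expand S → ε
step 10: stack=$ y d a y  input=y a d y $  — match y
step 11: stack=$ y d a  input=a d y $  — match a
Stack after step 11: $ y d (top = d).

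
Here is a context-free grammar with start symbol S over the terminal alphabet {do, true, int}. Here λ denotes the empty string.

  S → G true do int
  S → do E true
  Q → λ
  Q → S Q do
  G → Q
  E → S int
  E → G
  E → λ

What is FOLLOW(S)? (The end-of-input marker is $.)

{$, do, int, true}

FIRST(S) = {do, true}  (via G true do int)
FIRST(Q) = {λ, do, true}  (via S Q do)
FIRST(G) = {λ, do, true}  (via Q)
FIRST(E) = {λ, do, true}  (via S int, G)
FOLLOW(S) includes $ since S is the start symbol.
FOLLOW(S): in Q→S Q do, S is followed by Q do with FIRST {do, true}; in E→S int, S is followed by int with FIRST {int}. Thus FOLLOW(S) = {$, do, int, true}.
FOLLOW(E): in S→do E true, E is followed by true with FIRST {true}. Thus FOLLOW(E) = {true}.
FOLLOW(G): in S→G true do int, G is followed by true do int with FIRST {true}; in E→G, the suffix after G is empty, so FOLLOW(G) ⊇ FOLLOW(E) = {true}. Thus FOLLOW(G) = {true}.
FOLLOW(Q): in Q→S Q do, Q is followed by do with FIRST {do}; in G→Q, the suffix after Q is empty, so FOLLOW(Q) ⊇ FOLLOW(G) = {true}. Thus FOLLOW(Q) = {do, true}.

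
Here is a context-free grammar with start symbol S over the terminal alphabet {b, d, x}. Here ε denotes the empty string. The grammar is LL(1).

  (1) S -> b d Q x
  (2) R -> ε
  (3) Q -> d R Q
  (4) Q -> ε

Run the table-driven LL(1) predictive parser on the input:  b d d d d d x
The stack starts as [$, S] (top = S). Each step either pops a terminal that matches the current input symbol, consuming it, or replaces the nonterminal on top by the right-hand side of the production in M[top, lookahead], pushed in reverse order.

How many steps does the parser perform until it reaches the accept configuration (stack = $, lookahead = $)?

17

      Stack      Input            Action
   1  $ S        b d d d d d x $  expand S -> b d Q x
   2  $ x Q d b  b d d d d d x $  match b
   3  $ x Q d    d d d d d x $    match d
   4  $ x Q      d d d d x $      expand Q -> d R Q
   5  $ x Q R d  d d d d x $      match d
   6  $ x Q R    d d d x $        expand R -> ε
   7  $ x Q      d d d x $        expand Q -> d R Q
   8  $ x Q R d  d d d x $        match d
   9  $ x Q R    d d x $          expand R -> ε
  10  $ x Q      d d x $          expand Q -> d R Q
  11  $ x Q R d  d d x $          match d
  12  $ x Q R    d x $            expand R -> ε
  13  $ x Q      d x $            expand Q -> d R Q
  14  $ x Q R d  d x $            match d
  15  $ x Q R    x $              expand R -> ε
  16  $ x Q      x $              expand Q -> ε
  17  $ x        x $              match x
Accept reached after 17 steps.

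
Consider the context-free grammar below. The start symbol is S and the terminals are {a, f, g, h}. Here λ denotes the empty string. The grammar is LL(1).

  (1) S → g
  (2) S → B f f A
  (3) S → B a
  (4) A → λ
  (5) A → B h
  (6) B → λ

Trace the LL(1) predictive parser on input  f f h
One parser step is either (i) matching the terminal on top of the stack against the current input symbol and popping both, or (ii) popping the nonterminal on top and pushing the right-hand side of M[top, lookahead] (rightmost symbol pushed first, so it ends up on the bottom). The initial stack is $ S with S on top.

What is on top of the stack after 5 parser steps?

step 1: stack=$ S  input=f f h $  — expand S → B f f A
step 2: stack=$ A f f B  input=f f h $  — expand B → λ
step 3: stack=$ A f f  input=f f h $  — match f
step 4: stack=$ A f  input=f h $  — match f
step 5: stack=$ A  input=h $  — expand A → B h
Stack after step 5: $ h B (top = B).

B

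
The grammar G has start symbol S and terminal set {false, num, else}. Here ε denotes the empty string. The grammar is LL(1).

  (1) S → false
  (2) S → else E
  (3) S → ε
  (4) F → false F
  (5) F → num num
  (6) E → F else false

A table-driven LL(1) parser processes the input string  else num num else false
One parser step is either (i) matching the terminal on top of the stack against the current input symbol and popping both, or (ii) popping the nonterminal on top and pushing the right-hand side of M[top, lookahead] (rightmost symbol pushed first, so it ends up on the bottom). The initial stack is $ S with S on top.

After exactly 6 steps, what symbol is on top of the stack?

else

step 1: stack=$ S  input=else num num else false $  — expand S → else E
step 2: stack=$ E else  input=else num num else false $  — match else
step 3: stack=$ E  input=num num else false $  — expand E → F else false
step 4: stack=$ false else F  input=num num else false $  — expand F → num num
step 5: stack=$ false else num num  input=num num else false $  — match num
step 6: stack=$ false else num  input=num else false $  — match num
Stack after step 6: $ false else (top = else).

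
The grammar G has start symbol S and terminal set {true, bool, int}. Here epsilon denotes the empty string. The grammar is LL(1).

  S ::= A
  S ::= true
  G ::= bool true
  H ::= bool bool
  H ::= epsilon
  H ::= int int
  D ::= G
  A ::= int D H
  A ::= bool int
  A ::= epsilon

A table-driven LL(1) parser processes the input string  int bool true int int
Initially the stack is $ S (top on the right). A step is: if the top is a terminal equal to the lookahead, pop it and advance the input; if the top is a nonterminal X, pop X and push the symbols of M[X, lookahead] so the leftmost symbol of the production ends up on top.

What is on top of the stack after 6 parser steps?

true

step 1: stack=$ S  input=int bool true int int $  — expand S ::= A
step 2: stack=$ A  input=int bool true int int $  — expand A ::= int D H
step 3: stack=$ H D int  input=int bool true int int $  — match int
step 4: stack=$ H D  input=bool true int int $  — expand D ::= G
step 5: stack=$ H G  input=bool true int int $  — expand G ::= bool true
step 6: stack=$ H true bool  input=bool true int int $  — match bool
Stack after step 6: $ H true (top = true).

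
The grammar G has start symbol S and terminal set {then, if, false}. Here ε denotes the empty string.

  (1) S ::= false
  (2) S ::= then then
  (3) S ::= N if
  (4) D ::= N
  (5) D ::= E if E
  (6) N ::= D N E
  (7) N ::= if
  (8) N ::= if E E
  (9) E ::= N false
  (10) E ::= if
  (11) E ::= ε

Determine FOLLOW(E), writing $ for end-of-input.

{false, if}

FIRST(S): from S::=false we get {false}; from S::=then then we get {then}; from S::=N if we get {if}. So FIRST(S) = {false, if, then}.
FIRST(D): from D::=N we get {if}; from D::=E if E we get {if}. So FIRST(D) = {if}.
FIRST(N): from N::=D N E we get {if}; from N::=if we get {if}; from N::=if E E we get {if}. So FIRST(N) = {if}.
FIRST(E): from E::=N false we get {if}; from E::=if we get {if}; from E::=ε we get {ε}. So FIRST(E) = {ε, if}.
FOLLOW(S) includes $ since S is the start symbol.
FOLLOW(S): S appears on no right-hand side. Thus FOLLOW(S) = {$}.
FOLLOW(D): in N::=D N E, D is followed by N E with FIRST {if}. Thus FOLLOW(D) = {if}.
FOLLOW(N): in S::=N if, N is followed by if with FIRST {if}; in D::=N, the suffix after N is empty, so FOLLOW(N) ⊇ FOLLOW(D) = {if}; in N::=D N E, N is followed by E with FIRST {ε, if}; in N::=D N E, the suffix after N is nullable (adds nothing new); in E::=N false, N is followed by false with FIRST {false}. Thus FOLLOW(N) = {false, if}.
FOLLOW(E): in D::=E if E (occurrence 1), E is followed by if E with FIRST {if}; in D::=E if E (occurrence 2), the suffix after E is empty, so FOLLOW(E) ⊇ FOLLOW(D) = {if}; in N::=D N E, the suffix after E is empty, so FOLLOW(E) ⊇ FOLLOW(N) = {false, if}; in N::=if E E (occurrence 1), E is followed by E with FIRST {ε, if}; in N::=if E E (occurrence 1), the suffix after E is nullable, so FOLLOW(E) ⊇ FOLLOW(N) = {false, if}; in N::=if E E (occurrence 2), the suffix after E is empty, so FOLLOW(E) ⊇ FOLLOW(N) = {false, if}. Thus FOLLOW(E) = {false, if}.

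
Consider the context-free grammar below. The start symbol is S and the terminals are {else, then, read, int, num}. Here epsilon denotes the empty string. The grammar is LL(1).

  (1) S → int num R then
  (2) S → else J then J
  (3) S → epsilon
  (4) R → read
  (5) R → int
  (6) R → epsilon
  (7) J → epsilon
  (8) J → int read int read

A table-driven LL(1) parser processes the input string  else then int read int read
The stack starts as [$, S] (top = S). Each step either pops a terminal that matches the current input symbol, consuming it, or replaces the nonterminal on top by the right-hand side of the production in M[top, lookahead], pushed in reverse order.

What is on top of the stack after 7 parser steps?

     Stack                Input                          Action
  1  $ S                  else then int read int read $  expand S → else J then J
  2  $ J then J else      else then int read int read $  match else
  3  $ J then J           then int read int read $       expand J → epsilon
  4  $ J then             then int read int read $       match then
  5  $ J                  int read int read $            expand J → int read int read
  6  $ read int read int  int read int read $            match int
  7  $ read int read      read int read $                match read
Stack after step 7: $ read int (top = int).

int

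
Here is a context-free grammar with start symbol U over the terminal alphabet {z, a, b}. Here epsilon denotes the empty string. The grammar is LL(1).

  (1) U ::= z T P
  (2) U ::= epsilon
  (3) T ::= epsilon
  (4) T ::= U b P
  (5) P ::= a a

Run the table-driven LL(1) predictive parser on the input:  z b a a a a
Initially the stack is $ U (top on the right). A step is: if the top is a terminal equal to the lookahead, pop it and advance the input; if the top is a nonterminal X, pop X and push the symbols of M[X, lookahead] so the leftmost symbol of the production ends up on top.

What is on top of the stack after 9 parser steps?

step 1: stack=$ U  input=z b a a a a $  — expand U ::= z T P
step 2: stack=$ P T z  input=z b a a a a $  — match z
step 3: stack=$ P T  input=b a a a a $  — expand T ::= U b P
step 4: stack=$ P P b U  input=b a a a a $  — expand U ::= epsilon
step 5: stack=$ P P b  input=b a a a a $  — match b
step 6: stack=$ P P  input=a a a a $  — expand P ::= a a
step 7: stack=$ P a a  input=a a a a $  — match a
step 8: stack=$ P a  input=a a a $  — match a
step 9: stack=$ P  input=a a $  — expand P ::= a a
Stack after step 9: $ a a (top = a).

a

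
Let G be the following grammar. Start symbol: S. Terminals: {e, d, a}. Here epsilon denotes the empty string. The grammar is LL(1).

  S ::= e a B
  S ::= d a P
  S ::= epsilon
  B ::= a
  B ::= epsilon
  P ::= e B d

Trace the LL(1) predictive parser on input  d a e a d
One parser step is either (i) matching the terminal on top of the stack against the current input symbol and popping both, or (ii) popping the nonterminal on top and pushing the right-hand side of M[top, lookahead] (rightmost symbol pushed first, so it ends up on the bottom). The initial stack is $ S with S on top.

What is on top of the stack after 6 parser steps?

     Stack    Input        Action
  1  $ S      d a e a d $  expand S ::= d a P
  2  $ P a d  d a e a d $  match d
  3  $ P a    a e a d $    match a
  4  $ P      e a d $      expand P ::= e B d
  5  $ d B e  e a d $      match e
  6  $ d B    a d $        expand B ::= a
Stack after step 6: $ d a (top = a).

a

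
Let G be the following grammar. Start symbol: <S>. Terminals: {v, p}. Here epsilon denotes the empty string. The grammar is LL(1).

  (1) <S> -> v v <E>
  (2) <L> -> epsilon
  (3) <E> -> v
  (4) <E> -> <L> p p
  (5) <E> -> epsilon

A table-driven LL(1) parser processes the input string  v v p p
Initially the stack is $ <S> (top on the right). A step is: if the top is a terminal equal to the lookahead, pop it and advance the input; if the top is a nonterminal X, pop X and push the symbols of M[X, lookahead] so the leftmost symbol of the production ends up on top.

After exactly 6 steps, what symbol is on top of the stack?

     Stack      Input      Action
  1  $ <S>      v v p p $  expand <S> -> v v <E>
  2  $ <E> v v  v v p p $  match v
  3  $ <E> v    v p p $    match v
  4  $ <E>      p p $      expand <E> -> <L> p p
  5  $ p p <L>  p p $      expand <L> -> epsilon
  6  $ p p      p p $      match p
Stack after step 6: $ p (top = p).

p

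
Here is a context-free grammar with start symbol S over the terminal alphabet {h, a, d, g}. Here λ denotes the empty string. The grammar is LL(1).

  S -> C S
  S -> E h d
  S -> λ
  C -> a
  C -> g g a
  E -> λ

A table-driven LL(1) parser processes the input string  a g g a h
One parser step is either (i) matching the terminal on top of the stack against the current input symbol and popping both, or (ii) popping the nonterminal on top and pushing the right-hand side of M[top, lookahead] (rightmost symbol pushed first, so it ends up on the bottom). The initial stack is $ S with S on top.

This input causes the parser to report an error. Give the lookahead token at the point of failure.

$

step 1: stack=$ S  input=a g g a h $  — expand S -> C S
step 2: stack=$ S C  input=a g g a h $  — expand C -> a
step 3: stack=$ S a  input=a g g a h $  — match a
step 4: stack=$ S  input=g g a h $  — expand S -> C S
step 5: stack=$ S C  input=g g a h $  — expand C -> g g a
step 6: stack=$ S a g g  input=g g a h $  — match g
step 7: stack=$ S a g  input=g a h $  — match g
step 8: stack=$ S a  input=a h $  — match a
step 9: stack=$ S  input=h $  — expand S -> E h d
step 10: stack=$ d h E  input=h $  — expand E -> λ
step 11: stack=$ d h  input=h $  — match h
step 12: stack=$ d  input=$  — error: top is terminal d but lookahead is $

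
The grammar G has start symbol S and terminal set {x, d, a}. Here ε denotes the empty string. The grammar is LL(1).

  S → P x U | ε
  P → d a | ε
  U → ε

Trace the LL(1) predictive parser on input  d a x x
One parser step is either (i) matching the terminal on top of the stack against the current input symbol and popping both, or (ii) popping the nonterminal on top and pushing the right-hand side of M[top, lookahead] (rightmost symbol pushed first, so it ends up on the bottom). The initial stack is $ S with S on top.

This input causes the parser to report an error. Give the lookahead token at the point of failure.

x

step 1: stack=$ S  input=d a x x $  — expand S → P x U
step 2: stack=$ U x P  input=d a x x $  — expand P → d a
step 3: stack=$ U x a d  input=d a x x $  — match d
step 4: stack=$ U x a  input=a x x $  — match a
step 5: stack=$ U x  input=x x $  — match x
step 6: stack=$ U  input=x $  — error: M[U, x] is empty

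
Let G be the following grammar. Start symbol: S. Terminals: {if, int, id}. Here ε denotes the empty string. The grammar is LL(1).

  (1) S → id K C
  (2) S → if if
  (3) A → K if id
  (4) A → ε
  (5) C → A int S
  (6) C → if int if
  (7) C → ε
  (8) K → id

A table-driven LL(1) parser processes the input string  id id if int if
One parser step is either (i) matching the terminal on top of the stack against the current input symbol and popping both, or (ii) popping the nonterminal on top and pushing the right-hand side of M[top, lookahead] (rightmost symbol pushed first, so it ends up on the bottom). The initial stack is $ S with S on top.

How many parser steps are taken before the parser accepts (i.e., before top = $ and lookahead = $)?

     Stack        Input              Action
  1  $ S          id id if int if $  expand S → id K C
  2  $ C K id     id id if int if $  match id
  3  $ C K        id if int if $     expand K → id
  4  $ C id       id if int if $     match id
  5  $ C          if int if $        expand C → if int if
  6  $ if int if  if int if $        match if
  7  $ if int     int if $           match int
  8  $ if         if $               match if
Accept reached after 8 steps.

8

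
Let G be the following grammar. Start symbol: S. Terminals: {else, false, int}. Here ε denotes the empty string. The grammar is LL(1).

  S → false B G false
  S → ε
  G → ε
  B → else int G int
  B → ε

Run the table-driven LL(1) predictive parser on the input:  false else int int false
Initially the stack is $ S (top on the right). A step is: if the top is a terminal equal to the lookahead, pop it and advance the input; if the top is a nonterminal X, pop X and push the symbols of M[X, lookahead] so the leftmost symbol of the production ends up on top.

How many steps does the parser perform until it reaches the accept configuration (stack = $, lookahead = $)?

9

     Stack                     Input                       Action
  1  $ S                       false else int int false $  expand S → false B G false
  2  $ false G B false         false else int int false $  match false
  3  $ false G B               else int int false $        expand B → else int G int
  4  $ false G int G int else  else int int false $        match else
  5  $ false G int G int       int int false $             match int
  6  $ false G int G           int false $                 expand G → ε
  7  $ false G int             int false $                 match int
  8  $ false G                 false $                     expand G → ε
  9  $ false                   false $                     match false
Accept reached after 9 steps.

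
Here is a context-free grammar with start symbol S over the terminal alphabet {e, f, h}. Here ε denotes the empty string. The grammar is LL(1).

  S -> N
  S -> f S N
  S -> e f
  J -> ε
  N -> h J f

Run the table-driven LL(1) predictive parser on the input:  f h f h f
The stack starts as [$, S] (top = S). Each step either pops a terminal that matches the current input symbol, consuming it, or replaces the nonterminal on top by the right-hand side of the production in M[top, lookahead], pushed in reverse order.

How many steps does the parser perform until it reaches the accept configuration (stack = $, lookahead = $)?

11

      Stack      Input        Action
   1  $ S        f h f h f $  expand S -> f S N
   2  $ N S f    f h f h f $  match f
   3  $ N S      h f h f $    expand S -> N
   4  $ N N      h f h f $    expand N -> h J f
   5  $ N f J h  h f h f $    match h
   6  $ N f J    f h f $      expand J -> ε
   7  $ N f      f h f $      match f
   8  $ N        h f $        expand N -> h J f
   9  $ f J h    h f $        match h
  10  $ f J      f $          expand J -> ε
  11  $ f        f $          match f
Accept reached after 11 steps.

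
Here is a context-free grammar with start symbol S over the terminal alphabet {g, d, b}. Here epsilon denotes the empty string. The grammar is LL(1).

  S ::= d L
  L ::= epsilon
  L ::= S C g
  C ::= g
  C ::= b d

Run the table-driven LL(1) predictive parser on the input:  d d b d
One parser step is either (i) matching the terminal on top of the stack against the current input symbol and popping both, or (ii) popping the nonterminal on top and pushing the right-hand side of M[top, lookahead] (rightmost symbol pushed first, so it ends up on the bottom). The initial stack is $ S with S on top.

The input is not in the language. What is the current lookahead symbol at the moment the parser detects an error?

      Stack      Input      Action
   1  $ S        d d b d $  expand S ::= d L
   2  $ L d      d d b d $  match d
   3  $ L        d b d $    expand L ::= S C g
   4  $ g C S    d b d $    expand S ::= d L
   5  $ g C L d  d b d $    match d
   6  $ g C L    b d $      expand L ::= epsilon
   7  $ g C      b d $      expand C ::= b d
   8  $ g d b    b d $      match b
   9  $ g d      d $        match d
  10  $ g        $          error: top is terminal g but lookahead is $

$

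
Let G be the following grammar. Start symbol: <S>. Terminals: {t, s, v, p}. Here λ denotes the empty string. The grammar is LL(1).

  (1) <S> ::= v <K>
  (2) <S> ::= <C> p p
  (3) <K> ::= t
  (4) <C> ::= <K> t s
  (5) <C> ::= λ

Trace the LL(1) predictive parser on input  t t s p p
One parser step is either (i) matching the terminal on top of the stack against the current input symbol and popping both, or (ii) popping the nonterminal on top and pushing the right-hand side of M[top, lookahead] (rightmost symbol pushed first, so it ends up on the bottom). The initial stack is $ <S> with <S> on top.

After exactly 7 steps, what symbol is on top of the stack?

p

step 1: stack=$ <S>  input=t t s p p $  — expand <S> ::= <C> p p
step 2: stack=$ p p <C>  input=t t s p p $  — expand <C> ::= <K> t s
step 3: stack=$ p p s t <K>  input=t t s p p $  — expand <K> ::= t
step 4: stack=$ p p s t t  input=t t s p p $  — match t
step 5: stack=$ p p s t  input=t s p p $  — match t
step 6: stack=$ p p s  input=s p p $  — match s
step 7: stack=$ p p  input=p p $  — match p
Stack after step 7: $ p (top = p).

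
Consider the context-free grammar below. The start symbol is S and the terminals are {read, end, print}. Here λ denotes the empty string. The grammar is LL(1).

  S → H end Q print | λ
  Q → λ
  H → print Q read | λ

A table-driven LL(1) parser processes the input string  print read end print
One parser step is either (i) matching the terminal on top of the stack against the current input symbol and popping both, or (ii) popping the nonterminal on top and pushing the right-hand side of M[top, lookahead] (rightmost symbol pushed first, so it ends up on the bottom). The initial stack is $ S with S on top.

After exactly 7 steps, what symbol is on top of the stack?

print

step 1: stack=$ S  input=print read end print $  — expand S → H end Q print
step 2: stack=$ print Q end H  input=print read end print $  — expand H → print Q read
step 3: stack=$ print Q end read Q print  input=print read end print $  — match print
step 4: stack=$ print Q end read Q  input=read end print $  — expand Q → λ
step 5: stack=$ print Q end read  input=read end print $  — match read
step 6: stack=$ print Q end  input=end print $  — match end
step 7: stack=$ print Q  input=print $  — expand Q → λ
Stack after step 7: $ print (top = print).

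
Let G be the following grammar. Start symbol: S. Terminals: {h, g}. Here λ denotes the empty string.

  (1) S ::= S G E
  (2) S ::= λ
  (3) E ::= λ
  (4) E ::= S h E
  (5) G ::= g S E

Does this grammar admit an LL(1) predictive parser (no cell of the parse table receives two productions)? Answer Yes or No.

No

FIRST(S) = {λ, g}
FIRST(E) = {λ, g, h}
FIRST(G) = {g}
FOLLOW(S) = {$, g, h}
FOLLOW(E) = {$, g, h}
FOLLOW(G) = {$, g, h}
Cell M[E, g] receives both E ::= λ and E ::= S h E — the grammar is not LL(1).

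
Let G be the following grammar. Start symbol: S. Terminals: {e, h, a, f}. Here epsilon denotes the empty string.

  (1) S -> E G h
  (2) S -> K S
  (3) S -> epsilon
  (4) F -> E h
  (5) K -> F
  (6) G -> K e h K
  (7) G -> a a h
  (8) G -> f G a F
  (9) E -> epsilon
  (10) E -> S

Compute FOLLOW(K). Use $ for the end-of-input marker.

{$, a, e, f, h}

FIRST(S) = {epsilon, a, f, h}  (via E G h, K S)
FIRST(E) = {epsilon, a, f, h}  (via S)
FIRST(F) = {a, f, h}  (via E h)
FIRST(K) = {a, f, h}  (via F)
FIRST(G) = {a, f, h}  (via K e h K)
FOLLOW(S) includes $ since S is the start symbol.
FOLLOW(G): in S->E G h, G is followed by h with FIRST {h}; in G->f G a F, G is followed by a F with FIRST {a}. Thus FOLLOW(G) = {a, h}.
FOLLOW(E): in S->E G h, E is followed by G h with FIRST {a, f, h}; in F->E h, E is followed by h with FIRST {h}. Thus FOLLOW(E) = {a, f, h}.
FOLLOW(S): in S->K S, the suffix after S is empty (adds nothing new); in E->S, the suffix after S is empty, so FOLLOW(S) ⊇ FOLLOW(E) = {a, f, h}. Thus FOLLOW(S) = {$, a, f, h}.
FOLLOW(K): in S->K S, K is followed by S with FIRST {epsilon, a, f, h}; in S->K S, the suffix after K is nullable, so FOLLOW(K) ⊇ FOLLOW(S) = {$, a, f, h}; in G->K e h K (occurrence 1), K is followed by e h K with FIRST {e}; in G->K e h K (occurrence 2), the suffix after K is empty, so FOLLOW(K) ⊇ FOLLOW(G) = {a, h}. Thus FOLLOW(K) = {$, a, e, f, h}.
FOLLOW(F): in K->F, the suffix after F is empty, so FOLLOW(F) ⊇ FOLLOW(K) = {$, a, e, f, h}; in G->f G a F, the suffix after F is empty, so FOLLOW(F) ⊇ FOLLOW(G) = {a, h}. Thus FOLLOW(F) = {$, a, e, f, h}.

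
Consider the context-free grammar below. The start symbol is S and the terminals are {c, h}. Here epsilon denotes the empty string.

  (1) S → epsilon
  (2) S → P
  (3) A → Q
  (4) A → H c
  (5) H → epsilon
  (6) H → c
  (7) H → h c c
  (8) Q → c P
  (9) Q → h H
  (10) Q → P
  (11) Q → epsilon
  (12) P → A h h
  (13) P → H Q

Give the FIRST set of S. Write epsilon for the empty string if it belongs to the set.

FIRST(H): from H→epsilon we get {epsilon}; from H→c we get {c}; from H→h c c we get {h}. So FIRST(H) = {epsilon, c, h}.
FIRST(S): from S→epsilon we get {epsilon}; from S→P we get {epsilon, c, h}. So FIRST(S) = {epsilon, c, h}.
FIRST(A): from A→Q we get {epsilon, c, h}; from A→H c we get {c, h}. So FIRST(A) = {epsilon, c, h}.
FIRST(Q): from Q→c P we get {c}; from Q→h H we get {h}; from Q→P we get {epsilon, c, h}; from Q→epsilon we get {epsilon}. So FIRST(Q) = {epsilon, c, h}.
FIRST(P): from P→A h h we get {c, h}; from P→H Q we get {epsilon, c, h}. So FIRST(P) = {epsilon, c, h}.

{epsilon, c, h}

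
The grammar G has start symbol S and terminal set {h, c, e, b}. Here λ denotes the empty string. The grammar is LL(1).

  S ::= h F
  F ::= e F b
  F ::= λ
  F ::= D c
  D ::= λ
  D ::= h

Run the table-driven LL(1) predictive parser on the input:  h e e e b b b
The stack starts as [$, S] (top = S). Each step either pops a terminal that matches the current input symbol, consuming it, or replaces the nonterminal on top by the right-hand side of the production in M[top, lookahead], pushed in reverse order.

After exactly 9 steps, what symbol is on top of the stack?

     Stack        Input            Action
  1  $ S          h e e e b b b $  expand S ::= h F
  2  $ F h        h e e e b b b $  match h
  3  $ F          e e e b b b $    expand F ::= e F b
  4  $ b F e      e e e b b b $    match e
  5  $ b F        e e b b b $      expand F ::= e F b
  6  $ b b F e    e e b b b $      match e
  7  $ b b F      e b b b $        expand F ::= e F b
  8  $ b b b F e  e b b b $        match e
  9  $ b b b F    b b b $          expand F ::= λ
Stack after step 9: $ b b b (top = b).

b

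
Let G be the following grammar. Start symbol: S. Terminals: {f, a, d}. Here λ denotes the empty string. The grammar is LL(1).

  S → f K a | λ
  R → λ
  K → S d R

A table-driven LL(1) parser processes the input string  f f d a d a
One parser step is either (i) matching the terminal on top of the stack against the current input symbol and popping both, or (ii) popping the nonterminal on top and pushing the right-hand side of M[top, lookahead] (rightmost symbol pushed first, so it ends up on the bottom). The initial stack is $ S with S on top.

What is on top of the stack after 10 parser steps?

step 1: stack=$ S  input=f f d a d a $  — expand S → f K a
step 2: stack=$ a K f  input=f f d a d a $  — match f
step 3: stack=$ a K  input=f d a d a $  — expand K → S d R
step 4: stack=$ a R d S  input=f d a d a $  — expand S → f K a
step 5: stack=$ a R d a K f  input=f d a d a $  — match f
step 6: stack=$ a R d a K  input=d a d a $  — expand K → S d R
step 7: stack=$ a R d a R d S  input=d a d a $  — expand S → λ
step 8: stack=$ a R d a R d  input=d a d a $  — match d
step 9: stack=$ a R d a R  input=a d a $  — expand R → λ
step 10: stack=$ a R d a  input=a d a $  — match a
Stack after step 10: $ a R d (top = d).

d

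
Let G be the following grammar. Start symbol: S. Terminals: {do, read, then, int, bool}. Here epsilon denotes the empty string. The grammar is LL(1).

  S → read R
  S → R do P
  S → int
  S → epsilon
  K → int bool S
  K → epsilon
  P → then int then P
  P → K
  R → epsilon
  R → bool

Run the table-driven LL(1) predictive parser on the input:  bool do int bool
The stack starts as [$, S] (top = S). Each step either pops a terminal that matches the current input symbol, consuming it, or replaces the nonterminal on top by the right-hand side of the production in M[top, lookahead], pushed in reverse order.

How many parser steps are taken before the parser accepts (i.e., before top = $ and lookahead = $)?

step 1: stack=$ S  input=bool do int bool $  — expand S → R do P
step 2: stack=$ P do R  input=bool do int bool $  — expand R → bool
step 3: stack=$ P do bool  input=bool do int bool $  — match bool
step 4: stack=$ P do  input=do int bool $  — match do
step 5: stack=$ P  input=int bool $  — expand P → K
step 6: stack=$ K  input=int bool $  — expand K → int bool S
step 7: stack=$ S bool int  input=int bool $  — match int
step 8: stack=$ S bool  input=bool $  — match bool
step 9: stack=$ S  input=$  — expand S → epsilon
Accept reached after 9 steps.

9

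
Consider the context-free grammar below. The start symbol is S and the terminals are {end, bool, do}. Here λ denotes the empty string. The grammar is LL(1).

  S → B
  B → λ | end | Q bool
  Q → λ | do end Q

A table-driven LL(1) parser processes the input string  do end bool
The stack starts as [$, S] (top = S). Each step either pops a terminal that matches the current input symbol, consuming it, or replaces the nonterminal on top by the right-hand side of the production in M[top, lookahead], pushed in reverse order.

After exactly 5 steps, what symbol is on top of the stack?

Q

     Stack            Input          Action
  1  $ S              do end bool $  expand S → B
  2  $ B              do end bool $  expand B → Q bool
  3  $ bool Q         do end bool $  expand Q → do end Q
  4  $ bool Q end do  do end bool $  match do
  5  $ bool Q end     end bool $     match end
Stack after step 5: $ bool Q (top = Q).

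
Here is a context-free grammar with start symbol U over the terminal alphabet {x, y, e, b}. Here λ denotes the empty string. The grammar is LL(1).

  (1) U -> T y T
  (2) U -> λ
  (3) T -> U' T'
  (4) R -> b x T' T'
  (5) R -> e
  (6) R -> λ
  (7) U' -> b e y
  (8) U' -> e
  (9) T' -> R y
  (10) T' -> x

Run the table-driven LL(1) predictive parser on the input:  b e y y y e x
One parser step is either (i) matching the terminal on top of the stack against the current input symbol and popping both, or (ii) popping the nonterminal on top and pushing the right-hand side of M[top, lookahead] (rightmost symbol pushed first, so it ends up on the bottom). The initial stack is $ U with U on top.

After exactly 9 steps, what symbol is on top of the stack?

y

     Stack           Input            Action
  1  $ U             b e y y y e x $  expand U -> T y T
  2  $ T y T         b e y y y e x $  expand T -> U' T'
  3  $ T y T' U'     b e y y y e x $  expand U' -> b e y
  4  $ T y T' y e b  b e y y y e x $  match b
  5  $ T y T' y e    e y y y e x $    match e
  6  $ T y T' y      y y y e x $      match y
  7  $ T y T'        y y e x $        expand T' -> R y
  8  $ T y y R       y y e x $        expand R -> λ
  9  $ T y y         y y e x $        match y
Stack after step 9: $ T y (top = y).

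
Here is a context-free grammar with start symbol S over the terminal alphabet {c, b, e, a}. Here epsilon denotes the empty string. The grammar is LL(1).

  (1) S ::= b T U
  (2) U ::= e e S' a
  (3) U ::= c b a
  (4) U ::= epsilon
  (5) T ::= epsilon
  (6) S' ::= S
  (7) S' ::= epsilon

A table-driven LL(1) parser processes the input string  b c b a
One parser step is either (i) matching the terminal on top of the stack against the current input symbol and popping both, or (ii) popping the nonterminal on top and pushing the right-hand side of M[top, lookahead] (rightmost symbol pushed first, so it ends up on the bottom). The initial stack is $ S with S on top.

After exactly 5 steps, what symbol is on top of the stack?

b

     Stack    Input      Action
  1  $ S      b c b a $  expand S ::= b T U
  2  $ U T b  b c b a $  match b
  3  $ U T    c b a $    expand T ::= epsilon
  4  $ U      c b a $    expand U ::= c b a
  5  $ a b c  c b a $    match c
Stack after step 5: $ a b (top = b).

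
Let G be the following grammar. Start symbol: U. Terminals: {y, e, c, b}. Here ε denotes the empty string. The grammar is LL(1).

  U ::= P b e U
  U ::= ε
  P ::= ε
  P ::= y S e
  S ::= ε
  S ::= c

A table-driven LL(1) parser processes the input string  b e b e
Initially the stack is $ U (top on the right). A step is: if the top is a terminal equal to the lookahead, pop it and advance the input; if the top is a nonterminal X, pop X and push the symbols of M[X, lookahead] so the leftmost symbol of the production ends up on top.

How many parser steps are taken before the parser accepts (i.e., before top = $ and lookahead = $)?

step 1: stack=$ U  input=b e b e $  — expand U ::= P b e U
step 2: stack=$ U e b P  input=b e b e $  — expand P ::= ε
step 3: stack=$ U e b  input=b e b e $  — match b
step 4: stack=$ U e  input=e b e $  — match e
step 5: stack=$ U  input=b e $  — expand U ::= P b e U
step 6: stack=$ U e b P  input=b e $  — expand P ::= ε
step 7: stack=$ U e b  input=b e $  — match b
step 8: stack=$ U e  input=e $  — match e
step 9: stack=$ U  input=$  — expand U ::= ε
Accept reached after 9 steps.

9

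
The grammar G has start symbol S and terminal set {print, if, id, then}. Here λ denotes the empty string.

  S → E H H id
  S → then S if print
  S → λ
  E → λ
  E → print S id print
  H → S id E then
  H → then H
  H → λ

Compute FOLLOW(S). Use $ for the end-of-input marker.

{$, id, if}

FIRST(E) = {λ, print}
FIRST(S) = {λ, id, print, then}  (via E H H id)
FIRST(H) = {λ, id, print, then}  (via S id E then)
FOLLOW(S) includes $ since S is the start symbol.
FOLLOW(S): in S→then S if print, S is followed by if print with FIRST {if}; in E→print S id print, S is followed by id print with FIRST {id}; in H→S id E then, S is followed by id E then with FIRST {id}. Thus FOLLOW(S) = {$, id, if}.
FOLLOW(E): in S→E H H id, E is followed by H H id with FIRST {id, print, then}; in H→S id E then, E is followed by then with FIRST {then}. Thus FOLLOW(E) = {id, print, then}.
FOLLOW(H): in S→E H H id (occurrence 1), H is followed by H id with FIRST {id, print, then}; in S→E H H id (occurrence 2), H is followed by id with FIRST {id}; in H→then H, the suffix after H is empty (adds nothing new). Thus FOLLOW(H) = {id, print, then}.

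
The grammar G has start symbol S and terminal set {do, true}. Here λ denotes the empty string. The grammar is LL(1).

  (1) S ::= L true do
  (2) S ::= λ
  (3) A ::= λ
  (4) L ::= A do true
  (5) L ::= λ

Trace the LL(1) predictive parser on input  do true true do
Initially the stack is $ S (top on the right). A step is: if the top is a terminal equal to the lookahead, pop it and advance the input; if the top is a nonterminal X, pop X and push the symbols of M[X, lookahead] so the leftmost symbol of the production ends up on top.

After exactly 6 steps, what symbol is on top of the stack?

step 1: stack=$ S  input=do true true do $  — expand S ::= L true do
step 2: stack=$ do true L  input=do true true do $  — expand L ::= A do true
step 3: stack=$ do true true do A  input=do true true do $  — expand A ::= λ
step 4: stack=$ do true true do  input=do true true do $  — match do
step 5: stack=$ do true true  input=true true do $  — match true
step 6: stack=$ do true  input=true do $  — match true
Stack after step 6: $ do (top = do).

do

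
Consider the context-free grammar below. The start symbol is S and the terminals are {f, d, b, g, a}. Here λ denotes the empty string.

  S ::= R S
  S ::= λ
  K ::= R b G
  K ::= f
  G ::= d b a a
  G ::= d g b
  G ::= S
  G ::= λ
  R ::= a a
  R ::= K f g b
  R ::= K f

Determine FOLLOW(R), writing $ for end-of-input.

{$, a, b, f}

FIRST(S): from S::=R S we get {a, f}; from S::=λ we get {λ}. So FIRST(S) = {λ, a, f}.
FIRST(G): from G::=d b a a we get {d}; from G::=d g b we get {d}; from G::=S we get {λ, a, f}; from G::=λ we get {λ}. So FIRST(G) = {λ, a, d, f}.
FIRST(K): from K::=R b G we get {a, f}; from K::=f we get {f}. So FIRST(K) = {a, f}.
FIRST(R): from R::=a a we get {a}; from R::=K f g b we get {a, f}; from R::=K f we get {a, f}. So FIRST(R) = {a, f}.
FOLLOW(S) includes $ since S is the start symbol.
FOLLOW(K): in R::=K f g b, K is followed by f g b with FIRST {f}; in R::=K f, K is followed by f with FIRST {f}. Thus FOLLOW(K) = {f}.
FOLLOW(G): in K::=R b G, the suffix after G is empty, so FOLLOW(G) ⊇ FOLLOW(K) = {f}. Thus FOLLOW(G) = {f}.
FOLLOW(S): in S::=R S, the suffix after S is empty (adds nothing new); in G::=S, the suffix after S is empty, so FOLLOW(S) ⊇ FOLLOW(G) = {f}. Thus FOLLOW(S) = {$, f}.
FOLLOW(R): in S::=R S, R is followed by S with FIRST {λ, a, f}; in S::=R S, the suffix after R is nullable, so FOLLOW(R) ⊇ FOLLOW(S) = {$, f}; in K::=R b G, R is followed by b G with FIRST {b}. Thus FOLLOW(R) = {$, a, b, f}.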